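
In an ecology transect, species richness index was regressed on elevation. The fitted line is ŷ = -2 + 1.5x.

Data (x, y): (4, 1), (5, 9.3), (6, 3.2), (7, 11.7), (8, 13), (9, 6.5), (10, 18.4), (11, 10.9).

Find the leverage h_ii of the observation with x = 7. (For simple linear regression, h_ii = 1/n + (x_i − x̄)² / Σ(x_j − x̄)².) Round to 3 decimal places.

h = 0.131

x̄ = (4 + 5 + 6 + 7 + 8 + 9 + 10 + 11)/8 = 7.5
Σ(x − x̄)² = 12.25 + 6.25 + 2.25 + 0.25 + 0.25 + 2.25 + 6.25 + 12.25 = 42
h = 1/8 + (-0.5)²/42 = 0.125 + 0.00595238 = 0.131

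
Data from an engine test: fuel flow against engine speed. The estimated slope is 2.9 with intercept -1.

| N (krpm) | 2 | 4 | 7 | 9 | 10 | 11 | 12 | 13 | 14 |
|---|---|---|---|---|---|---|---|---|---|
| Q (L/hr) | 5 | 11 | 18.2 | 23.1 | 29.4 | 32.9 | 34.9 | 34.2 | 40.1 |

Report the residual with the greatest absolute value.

N=2: ŷ = -1 + 2.9·2 = 4.8; e = 5 − 4.8 = 0.2
N=4: ŷ = -1 + 2.9·4 = 10.6; e = 11 − 10.6 = 0.4
N=7: ŷ = -1 + 2.9·7 = 19.3; e = 18.2 − 19.3 = -1.1
N=9: ŷ = -1 + 2.9·9 = 25.1; e = 23.1 − 25.1 = -2
N=10: ŷ = -1 + 2.9·10 = 28; e = 29.4 − 28 = 1.4
N=11: ŷ = -1 + 2.9·11 = 30.9; e = 32.9 − 30.9 = 2
N=12: ŷ = -1 + 2.9·12 = 33.8; e = 34.9 − 33.8 = 1.1
N=13: ŷ = -1 + 2.9·13 = 36.7; e = 34.2 − 36.7 = -2.5
N=14: ŷ = -1 + 2.9·14 = 39.6; e = 40.1 − 39.6 = 0.5
Largest |e| is 2.5 at N = 13, residual -2.5.

e = -2.5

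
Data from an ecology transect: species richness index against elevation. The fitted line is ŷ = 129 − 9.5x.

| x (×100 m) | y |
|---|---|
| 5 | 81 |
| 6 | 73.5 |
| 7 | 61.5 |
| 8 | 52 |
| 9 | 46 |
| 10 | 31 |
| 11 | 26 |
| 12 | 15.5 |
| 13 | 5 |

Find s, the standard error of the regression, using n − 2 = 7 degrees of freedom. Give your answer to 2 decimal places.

x=5: ŷ = 129 − 9.5·5 = 81.5; e = 81 − 81.5 = -0.5
x=6: ŷ = 129 − 9.5·6 = 72; e = 73.5 − 72 = 1.5
x=7: ŷ = 129 − 9.5·7 = 62.5; e = 61.5 − 62.5 = -1
x=8: ŷ = 129 − 9.5·8 = 53; e = 52 − 53 = -1
x=9: ŷ = 129 − 9.5·9 = 43.5; e = 46 − 43.5 = 2.5
x=10: ŷ = 129 − 9.5·10 = 34; e = 31 − 34 = -3
x=11: ŷ = 129 − 9.5·11 = 24.5; e = 26 − 24.5 = 1.5
x=12: ŷ = 129 − 9.5·12 = 15; e = 15.5 − 15 = 0.5
x=13: ŷ = 129 − 9.5·13 = 5.5; e = 5 − 5.5 = -0.5
SSE = 0.25 + 2.25 + 1 + 1 + 6.25 + 9 + 2.25 + 0.25 + 0.25 = 22.5
s = √(22.5/7) = √3.21429 ≈ 1.79

s = 1.79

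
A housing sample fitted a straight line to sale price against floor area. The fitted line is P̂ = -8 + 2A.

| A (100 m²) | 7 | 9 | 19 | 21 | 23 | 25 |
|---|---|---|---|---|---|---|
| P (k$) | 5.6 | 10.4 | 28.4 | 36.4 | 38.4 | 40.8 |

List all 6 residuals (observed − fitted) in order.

-0.4, 0.4, -1.6, 2.4, 0.4, -1.2

A=7: P̂ = -8 + 2·7 = 6; r = 5.6 − 6 = -0.4
A=9: P̂ = -8 + 2·9 = 10; r = 10.4 − 10 = 0.4
A=19: P̂ = -8 + 2·19 = 30; r = 28.4 − 30 = -1.6
A=21: P̂ = -8 + 2·21 = 34; r = 36.4 − 34 = 2.4
A=23: P̂ = -8 + 2·23 = 38; r = 38.4 − 38 = 0.4
A=25: P̂ = -8 + 2·25 = 42; r = 40.8 − 42 = -1.2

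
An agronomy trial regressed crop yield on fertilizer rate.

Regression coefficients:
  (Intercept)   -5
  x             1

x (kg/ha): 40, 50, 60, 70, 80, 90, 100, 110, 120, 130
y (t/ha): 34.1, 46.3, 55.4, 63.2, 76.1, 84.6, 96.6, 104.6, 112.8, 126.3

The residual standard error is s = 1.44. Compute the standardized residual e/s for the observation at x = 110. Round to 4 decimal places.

-0.2778

ŷ = -5 + 110 = 105
e = 104.6 − 105 = -0.4
e/s = -0.4 / 1.44 = -0.2778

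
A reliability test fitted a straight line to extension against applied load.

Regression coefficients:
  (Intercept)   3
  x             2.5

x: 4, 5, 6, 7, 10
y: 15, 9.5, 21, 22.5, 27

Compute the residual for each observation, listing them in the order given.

x=4: ŷ = 3 + 2.5·4 = 13; e = 15 − 13 = 2
x=5: ŷ = 3 + 2.5·5 = 15.5; e = 9.5 − 15.5 = -6
x=6: ŷ = 3 + 2.5·6 = 18; e = 21 − 18 = 3
x=7: ŷ = 3 + 2.5·7 = 20.5; e = 22.5 − 20.5 = 2
x=10: ŷ = 3 + 2.5·10 = 28; e = 27 − 28 = -1

2, -6, 3, 2, -1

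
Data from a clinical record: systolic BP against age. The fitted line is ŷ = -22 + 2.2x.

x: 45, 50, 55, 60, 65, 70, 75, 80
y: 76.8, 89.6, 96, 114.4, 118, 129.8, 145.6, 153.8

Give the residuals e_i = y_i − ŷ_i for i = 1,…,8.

-0.2, 1.6, -3, 4.4, -3, -2.2, 2.6, -0.2

x=45: ŷ = -22 + 2.2·45 = 77; e = 76.8 − 77 = -0.2
x=50: ŷ = -22 + 2.2·50 = 88; e = 89.6 − 88 = 1.6
x=55: ŷ = -22 + 2.2·55 = 99; e = 96 − 99 = -3
x=60: ŷ = -22 + 2.2·60 = 110; e = 114.4 − 110 = 4.4
x=65: ŷ = -22 + 2.2·65 = 121; e = 118 − 121 = -3
x=70: ŷ = -22 + 2.2·70 = 132; e = 129.8 − 132 = -2.2
x=75: ŷ = -22 + 2.2·75 = 143; e = 145.6 − 143 = 2.6
x=80: ŷ = -22 + 2.2·80 = 154; e = 153.8 − 154 = -0.2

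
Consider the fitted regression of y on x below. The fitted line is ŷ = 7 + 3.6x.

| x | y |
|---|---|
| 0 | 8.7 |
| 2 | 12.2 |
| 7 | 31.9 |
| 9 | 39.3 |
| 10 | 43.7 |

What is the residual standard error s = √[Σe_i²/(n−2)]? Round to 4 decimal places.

x=0: ŷ = 7 + 3.6·0 = 7; e = 8.7 − 7 = 1.7
x=2: ŷ = 7 + 3.6·2 = 14.2; e = 12.2 − 14.2 = -2
x=7: ŷ = 7 + 3.6·7 = 32.2; e = 31.9 − 32.2 = -0.3
x=9: ŷ = 7 + 3.6·9 = 39.4; e = 39.3 − 39.4 = -0.1
x=10: ŷ = 7 + 3.6·10 = 43; e = 43.7 − 43 = 0.7
SSE = 2.89 + 4 + 0.09 + 0.01 + 0.49 = 7.48
s = √(7.48/3) = √2.49333 ≈ 1.5790

s = 1.5790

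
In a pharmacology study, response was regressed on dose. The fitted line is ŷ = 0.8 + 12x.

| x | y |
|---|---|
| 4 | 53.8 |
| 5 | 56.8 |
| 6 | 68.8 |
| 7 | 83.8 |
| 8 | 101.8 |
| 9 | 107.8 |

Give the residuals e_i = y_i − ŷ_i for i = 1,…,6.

5, -4, -4, -1, 5, -1

x=4: ŷ = 0.8 + 12·4 = 48.8; e = 53.8 − 48.8 = 5
x=5: ŷ = 0.8 + 12·5 = 60.8; e = 56.8 − 60.8 = -4
x=6: ŷ = 0.8 + 12·6 = 72.8; e = 68.8 − 72.8 = -4
x=7: ŷ = 0.8 + 12·7 = 84.8; e = 83.8 − 84.8 = -1
x=8: ŷ = 0.8 + 12·8 = 96.8; e = 101.8 − 96.8 = 5
x=9: ŷ = 0.8 + 12·9 = 108.8; e = 107.8 − 108.8 = -1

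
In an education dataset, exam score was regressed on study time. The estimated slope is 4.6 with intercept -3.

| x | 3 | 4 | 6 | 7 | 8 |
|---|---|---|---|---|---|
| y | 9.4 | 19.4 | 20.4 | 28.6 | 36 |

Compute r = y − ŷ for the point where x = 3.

ŷ = -3 + 4.6·3 = 10.8
r = 9.4 − 10.8 = -1.4

r = -1.4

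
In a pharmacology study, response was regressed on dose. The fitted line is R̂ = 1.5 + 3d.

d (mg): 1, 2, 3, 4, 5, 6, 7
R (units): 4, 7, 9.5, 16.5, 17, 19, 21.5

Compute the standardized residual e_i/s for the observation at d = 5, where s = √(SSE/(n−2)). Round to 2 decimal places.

0.32

d=1: R̂ = 1.5 + 3·1 = 4.5; e = 4 − 4.5 = -0.5
d=2: R̂ = 1.5 + 3·2 = 7.5; e = 7 − 7.5 = -0.5
d=3: R̂ = 1.5 + 3·3 = 10.5; e = 9.5 − 10.5 = -1
d=4: R̂ = 1.5 + 3·4 = 13.5; e = 16.5 − 13.5 = 3
d=5: R̂ = 1.5 + 3·5 = 16.5; e = 17 − 16.5 = 0.5
d=6: R̂ = 1.5 + 3·6 = 19.5; e = 19 − 19.5 = -0.5
d=7: R̂ = 1.5 + 3·7 = 22.5; e = 21.5 − 22.5 = -1
SSE = 0.25 + 0.25 + 1 + 9 + 0.25 + 0.25 + 1 = 12
s = √(12/5) = 1.54919
e/s = 0.5 / 1.54919 = 0.32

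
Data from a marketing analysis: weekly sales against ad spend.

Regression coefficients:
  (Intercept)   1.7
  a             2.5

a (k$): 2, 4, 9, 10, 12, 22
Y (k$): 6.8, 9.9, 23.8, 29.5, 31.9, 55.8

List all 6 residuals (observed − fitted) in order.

a=2: Ŷ = 1.7 + 2.5·2 = 6.7; r = 6.8 − 6.7 = 0.1
a=4: Ŷ = 1.7 + 2.5·4 = 11.7; r = 9.9 − 11.7 = -1.8
a=9: Ŷ = 1.7 + 2.5·9 = 24.2; r = 23.8 − 24.2 = -0.4
a=10: Ŷ = 1.7 + 2.5·10 = 26.7; r = 29.5 − 26.7 = 2.8
a=12: Ŷ = 1.7 + 2.5·12 = 31.7; r = 31.9 − 31.7 = 0.2
a=22: Ŷ = 1.7 + 2.5·22 = 56.7; r = 55.8 − 56.7 = -0.9

0.1, -1.8, -0.4, 2.8, 0.2, -0.9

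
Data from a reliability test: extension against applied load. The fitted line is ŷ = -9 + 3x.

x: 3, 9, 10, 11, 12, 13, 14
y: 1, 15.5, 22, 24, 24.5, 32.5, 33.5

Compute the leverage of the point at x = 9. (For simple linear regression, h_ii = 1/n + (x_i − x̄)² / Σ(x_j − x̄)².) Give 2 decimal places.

h = 0.16

x̄ = (3 + 9 + 10 + 11 + 12 + 13 + 14)/7 = 10.2857
Σ(x − x̄)² = 53.0816 + 1.65306 + 0.0816327 + 0.510204 + 2.93878 + 7.36735 + 13.7959 = 79.4286
h = 1/7 + (-1.28571)²/79.4286 = 0.142857 + 0.0208119 = 0.16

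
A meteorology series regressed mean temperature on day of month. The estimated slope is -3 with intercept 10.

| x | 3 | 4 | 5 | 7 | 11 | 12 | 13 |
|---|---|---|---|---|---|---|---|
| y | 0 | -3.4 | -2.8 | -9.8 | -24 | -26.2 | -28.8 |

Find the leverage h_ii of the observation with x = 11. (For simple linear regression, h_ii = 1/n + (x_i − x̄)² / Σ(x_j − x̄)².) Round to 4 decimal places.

x̄ = (3 + 4 + 5 + 7 + 11 + 12 + 13)/7 = 7.85714
Σ(x − x̄)² = 23.5918 + 14.8776 + 8.16327 + 0.734694 + 9.87755 + 17.1633 + 26.449 = 100.857
h = 1/7 + (3.14286)²/100.857 = 0.142857 + 0.0979361 = 0.2408

h = 0.2408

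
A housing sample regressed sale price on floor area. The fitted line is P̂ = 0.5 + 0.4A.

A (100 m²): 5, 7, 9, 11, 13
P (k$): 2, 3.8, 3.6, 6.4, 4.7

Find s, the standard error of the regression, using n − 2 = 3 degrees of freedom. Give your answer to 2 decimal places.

A=5: P̂ = 0.5 + 0.4·5 = 2.5; r = 2 − 2.5 = -0.5
A=7: P̂ = 0.5 + 0.4·7 = 3.3; r = 3.8 − 3.3 = 0.5
A=9: P̂ = 0.5 + 0.4·9 = 4.1; r = 3.6 − 4.1 = -0.5
A=11: P̂ = 0.5 + 0.4·11 = 4.9; r = 6.4 − 4.9 = 1.5
A=13: P̂ = 0.5 + 0.4·13 = 5.7; r = 4.7 − 5.7 = -1
SSE = 0.25 + 0.25 + 0.25 + 2.25 + 1 = 4
s = √(4/3) = √1.33333 ≈ 1.15

s = 1.15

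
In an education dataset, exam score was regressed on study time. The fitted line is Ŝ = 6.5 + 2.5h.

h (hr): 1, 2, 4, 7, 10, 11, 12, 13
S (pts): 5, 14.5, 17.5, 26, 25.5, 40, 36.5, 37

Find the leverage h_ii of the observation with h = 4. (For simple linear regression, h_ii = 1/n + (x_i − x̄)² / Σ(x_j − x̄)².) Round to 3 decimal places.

h̄ = (1 + 2 + 4 + 7 + 10 + 11 + 12 + 13)/8 = 7.5
Σ(h − h̄)² = 42.25 + 30.25 + 12.25 + 0.25 + 6.25 + 12.25 + 20.25 + 30.25 = 154
h = 1/8 + (-3.5)²/154 = 0.125 + 0.0795455 = 0.205

h = 0.205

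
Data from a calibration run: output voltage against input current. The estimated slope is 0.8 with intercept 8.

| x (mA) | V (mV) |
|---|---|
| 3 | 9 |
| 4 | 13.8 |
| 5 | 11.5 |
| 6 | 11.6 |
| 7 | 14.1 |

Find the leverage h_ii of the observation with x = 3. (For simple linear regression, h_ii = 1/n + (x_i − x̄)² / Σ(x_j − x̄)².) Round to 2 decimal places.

h = 0.60

x̄ = (3 + 4 + 5 + 6 + 7)/5 = 5
Σ(x − x̄)² = 4 + 1 + 0 + 1 + 4 = 10
h = 1/5 + (-2)²/10 = 0.2 + 0.4 = 0.60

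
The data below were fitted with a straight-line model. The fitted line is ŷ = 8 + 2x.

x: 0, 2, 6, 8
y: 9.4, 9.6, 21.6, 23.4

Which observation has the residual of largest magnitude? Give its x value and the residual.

x=0: ŷ = 8 + 2·0 = 8; e = 9.4 − 8 = 1.4
x=2: ŷ = 8 + 2·2 = 12; e = 9.6 − 12 = -2.4
x=6: ŷ = 8 + 2·6 = 20; e = 21.6 − 20 = 1.6
x=8: ŷ = 8 + 2·8 = 24; e = 23.4 − 24 = -0.6
Largest |e| is 2.4 at x = 2, residual -2.4.

x = 2, e = -2.4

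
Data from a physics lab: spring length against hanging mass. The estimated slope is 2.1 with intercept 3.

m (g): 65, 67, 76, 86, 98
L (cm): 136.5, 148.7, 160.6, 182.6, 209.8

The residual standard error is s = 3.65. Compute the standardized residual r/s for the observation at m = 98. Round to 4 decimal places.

0.2740

L̂ = 3 + 2.1·98 = 208.8
r = 209.8 − 208.8 = 1
r/s = 1 / 3.65 = 0.2740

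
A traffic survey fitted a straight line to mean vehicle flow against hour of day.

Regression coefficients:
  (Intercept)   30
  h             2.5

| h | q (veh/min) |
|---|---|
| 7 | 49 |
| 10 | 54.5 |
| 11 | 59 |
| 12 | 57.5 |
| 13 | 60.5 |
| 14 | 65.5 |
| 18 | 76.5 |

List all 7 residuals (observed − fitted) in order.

h=7: ŷ = 30 + 2.5·7 = 47.5; r = 49 − 47.5 = 1.5
h=10: ŷ = 30 + 2.5·10 = 55; r = 54.5 − 55 = -0.5
h=11: ŷ = 30 + 2.5·11 = 57.5; r = 59 − 57.5 = 1.5
h=12: ŷ = 30 + 2.5·12 = 60; r = 57.5 − 60 = -2.5
h=13: ŷ = 30 + 2.5·13 = 62.5; r = 60.5 − 62.5 = -2
h=14: ŷ = 30 + 2.5·14 = 65; r = 65.5 − 65 = 0.5
h=18: ŷ = 30 + 2.5·18 = 75; r = 76.5 − 75 = 1.5

1.5, -0.5, 1.5, -2.5, -2, 0.5, 1.5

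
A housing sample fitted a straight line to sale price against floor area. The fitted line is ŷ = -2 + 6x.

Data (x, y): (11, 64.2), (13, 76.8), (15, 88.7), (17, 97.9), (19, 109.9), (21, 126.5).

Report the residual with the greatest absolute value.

r = 2.5

x=11: ŷ = -2 + 6·11 = 64; r = 64.2 − 64 = 0.2
x=13: ŷ = -2 + 6·13 = 76; r = 76.8 − 76 = 0.8
x=15: ŷ = -2 + 6·15 = 88; r = 88.7 − 88 = 0.7
x=17: ŷ = -2 + 6·17 = 100; r = 97.9 − 100 = -2.1
x=19: ŷ = -2 + 6·19 = 112; r = 109.9 − 112 = -2.1
x=21: ŷ = -2 + 6·21 = 124; r = 126.5 − 124 = 2.5
Largest |r| is 2.5 at x = 21, residual 2.5.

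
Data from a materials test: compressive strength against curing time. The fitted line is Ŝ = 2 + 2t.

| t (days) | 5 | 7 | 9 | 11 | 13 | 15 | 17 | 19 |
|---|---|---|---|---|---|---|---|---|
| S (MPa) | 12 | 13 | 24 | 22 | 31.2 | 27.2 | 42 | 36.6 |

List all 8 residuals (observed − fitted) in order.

0, -3, 4, -2, 3.2, -4.8, 6, -3.4

t=5: Ŝ = 2 + 2·5 = 12; e = 12 − 12 = 0
t=7: Ŝ = 2 + 2·7 = 16; e = 13 − 16 = -3
t=9: Ŝ = 2 + 2·9 = 20; e = 24 − 20 = 4
t=11: Ŝ = 2 + 2·11 = 24; e = 22 − 24 = -2
t=13: Ŝ = 2 + 2·13 = 28; e = 31.2 − 28 = 3.2
t=15: Ŝ = 2 + 2·15 = 32; e = 27.2 − 32 = -4.8
t=17: Ŝ = 2 + 2·17 = 36; e = 42 − 36 = 6
t=19: Ŝ = 2 + 2·19 = 40; e = 36.6 − 40 = -3.4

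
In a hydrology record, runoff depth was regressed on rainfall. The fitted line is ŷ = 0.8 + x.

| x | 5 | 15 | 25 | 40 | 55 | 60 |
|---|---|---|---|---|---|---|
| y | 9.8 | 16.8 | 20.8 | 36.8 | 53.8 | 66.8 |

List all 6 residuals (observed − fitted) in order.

4, 1, -5, -4, -2, 6

x=5: ŷ = 0.8 + 5 = 5.8; r = 9.8 − 5.8 = 4
x=15: ŷ = 0.8 + 15 = 15.8; r = 16.8 − 15.8 = 1
x=25: ŷ = 0.8 + 25 = 25.8; r = 20.8 − 25.8 = -5
x=40: ŷ = 0.8 + 40 = 40.8; r = 36.8 − 40.8 = -4
x=55: ŷ = 0.8 + 55 = 55.8; r = 53.8 − 55.8 = -2
x=60: ŷ = 0.8 + 60 = 60.8; r = 66.8 − 60.8 = 6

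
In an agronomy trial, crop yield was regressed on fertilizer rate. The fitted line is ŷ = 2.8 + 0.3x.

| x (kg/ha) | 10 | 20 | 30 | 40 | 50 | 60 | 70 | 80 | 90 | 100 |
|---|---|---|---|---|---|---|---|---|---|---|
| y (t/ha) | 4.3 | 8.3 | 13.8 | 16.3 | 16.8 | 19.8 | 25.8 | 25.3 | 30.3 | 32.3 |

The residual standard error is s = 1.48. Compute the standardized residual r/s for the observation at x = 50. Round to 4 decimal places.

ŷ = 2.8 + 0.3·50 = 17.8
r = 16.8 − 17.8 = -1
r/s = -1 / 1.48 = -0.6757

-0.6757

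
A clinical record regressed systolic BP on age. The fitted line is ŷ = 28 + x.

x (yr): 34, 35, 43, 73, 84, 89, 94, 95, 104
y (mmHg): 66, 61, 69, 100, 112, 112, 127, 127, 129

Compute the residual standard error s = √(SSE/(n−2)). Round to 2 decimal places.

s = 3.78

x=34: ŷ = 28 + 34 = 62; e = 66 − 62 = 4
x=35: ŷ = 28 + 35 = 63; e = 61 − 63 = -2
x=43: ŷ = 28 + 43 = 71; e = 69 − 71 = -2
x=73: ŷ = 28 + 73 = 101; e = 100 − 101 = -1
x=84: ŷ = 28 + 84 = 112; e = 112 − 112 = 0
x=89: ŷ = 28 + 89 = 117; e = 112 − 117 = -5
x=94: ŷ = 28 + 94 = 122; e = 127 − 122 = 5
x=95: ŷ = 28 + 95 = 123; e = 127 − 123 = 4
x=104: ŷ = 28 + 104 = 132; e = 129 − 132 = -3
SSE = 16 + 4 + 4 + 1 + 0 + 25 + 25 + 16 + 9 = 100
s = √(100/7) = √14.2857 ≈ 3.78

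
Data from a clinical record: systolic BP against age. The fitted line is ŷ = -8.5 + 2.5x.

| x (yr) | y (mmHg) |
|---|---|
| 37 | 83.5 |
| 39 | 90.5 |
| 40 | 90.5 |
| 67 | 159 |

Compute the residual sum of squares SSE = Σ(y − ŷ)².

x=37: ŷ = -8.5 + 2.5·37 = 84; r = 83.5 − 84 = -0.5
x=39: ŷ = -8.5 + 2.5·39 = 89; r = 90.5 − 89 = 1.5
x=40: ŷ = -8.5 + 2.5·40 = 91.5; r = 90.5 − 91.5 = -1
x=67: ŷ = -8.5 + 2.5·67 = 159; r = 159 − 159 = 0
SSE = 0.25 + 2.25 + 1 + 0 = 3.5

SSE = 3.5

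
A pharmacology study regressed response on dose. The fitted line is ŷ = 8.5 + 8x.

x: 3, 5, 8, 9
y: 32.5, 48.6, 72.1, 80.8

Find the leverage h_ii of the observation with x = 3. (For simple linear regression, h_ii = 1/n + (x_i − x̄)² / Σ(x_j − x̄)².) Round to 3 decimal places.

h = 0.714

x̄ = (3 + 5 + 8 + 9)/4 = 6.25
Σ(x − x̄)² = 10.5625 + 1.5625 + 3.0625 + 7.5625 = 22.75
h = 1/4 + (-3.25)²/22.75 = 0.25 + 0.464286 = 0.714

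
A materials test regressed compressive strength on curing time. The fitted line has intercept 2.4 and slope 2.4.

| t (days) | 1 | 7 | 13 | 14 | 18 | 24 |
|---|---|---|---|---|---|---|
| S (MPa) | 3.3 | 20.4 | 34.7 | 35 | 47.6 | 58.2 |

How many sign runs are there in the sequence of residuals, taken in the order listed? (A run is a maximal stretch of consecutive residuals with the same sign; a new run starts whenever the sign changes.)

5 runs

t=1: ŷ = 2.4 + 2.4·1 = 4.8; r = 3.3 − 4.8 = -1.5
t=7: ŷ = 2.4 + 2.4·7 = 19.2; r = 20.4 − 19.2 = 1.2
t=13: ŷ = 2.4 + 2.4·13 = 33.6; r = 34.7 − 33.6 = 1.1
t=14: ŷ = 2.4 + 2.4·14 = 36; r = 35 − 36 = -1
t=18: ŷ = 2.4 + 2.4·18 = 45.6; r = 47.6 − 45.6 = 2
t=24: ŷ = 2.4 + 2.4·24 = 60; r = 58.2 − 60 = -1.8
Signs: − + + − + −
Runs: −×1, +×2, −×1, +×1, −×1 → 5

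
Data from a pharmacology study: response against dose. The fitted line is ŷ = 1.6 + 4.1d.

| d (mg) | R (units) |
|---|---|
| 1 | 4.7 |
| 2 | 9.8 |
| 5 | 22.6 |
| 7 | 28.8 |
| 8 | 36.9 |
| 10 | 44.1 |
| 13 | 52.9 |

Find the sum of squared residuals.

SSE = 16

d=1: ŷ = 1.6 + 4.1·1 = 5.7; e = 4.7 − 5.7 = -1
d=2: ŷ = 1.6 + 4.1·2 = 9.8; e = 9.8 − 9.8 = 0
d=5: ŷ = 1.6 + 4.1·5 = 22.1; e = 22.6 − 22.1 = 0.5
d=7: ŷ = 1.6 + 4.1·7 = 30.3; e = 28.8 − 30.3 = -1.5
d=8: ŷ = 1.6 + 4.1·8 = 34.4; e = 36.9 − 34.4 = 2.5
d=10: ŷ = 1.6 + 4.1·10 = 42.6; e = 44.1 − 42.6 = 1.5
d=13: ŷ = 1.6 + 4.1·13 = 54.9; e = 52.9 − 54.9 = -2
SSE = 1 + 0 + 0.25 + 2.25 + 6.25 + 2.25 + 4 = 16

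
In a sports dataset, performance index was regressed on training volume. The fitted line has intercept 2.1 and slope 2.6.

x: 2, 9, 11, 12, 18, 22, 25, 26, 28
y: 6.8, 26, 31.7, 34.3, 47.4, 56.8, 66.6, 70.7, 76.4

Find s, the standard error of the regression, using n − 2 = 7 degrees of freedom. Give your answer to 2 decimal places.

s = 1.44

x=2: ŷ = 2.1 + 2.6·2 = 7.3; r = 6.8 − 7.3 = -0.5
x=9: ŷ = 2.1 + 2.6·9 = 25.5; r = 26 − 25.5 = 0.5
x=11: ŷ = 2.1 + 2.6·11 = 30.7; r = 31.7 − 30.7 = 1
x=12: ŷ = 2.1 + 2.6·12 = 33.3; r = 34.3 − 33.3 = 1
x=18: ŷ = 2.1 + 2.6·18 = 48.9; r = 47.4 − 48.9 = -1.5
x=22: ŷ = 2.1 + 2.6·22 = 59.3; r = 56.8 − 59.3 = -2.5
x=25: ŷ = 2.1 + 2.6·25 = 67.1; r = 66.6 − 67.1 = -0.5
x=26: ŷ = 2.1 + 2.6·26 = 69.7; r = 70.7 − 69.7 = 1
x=28: ŷ = 2.1 + 2.6·28 = 74.9; r = 76.4 − 74.9 = 1.5
SSE = 0.25 + 0.25 + 1 + 1 + 2.25 + 6.25 + 0.25 + 1 + 2.25 = 14.5
s = √(14.5/7) = √2.07143 ≈ 1.44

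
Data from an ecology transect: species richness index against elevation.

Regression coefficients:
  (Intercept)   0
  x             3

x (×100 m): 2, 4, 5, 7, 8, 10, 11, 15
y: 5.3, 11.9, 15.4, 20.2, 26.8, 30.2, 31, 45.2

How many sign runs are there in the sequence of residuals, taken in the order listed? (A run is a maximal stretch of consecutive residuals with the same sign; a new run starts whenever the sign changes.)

6 runs

x=2: ŷ = 3·2 = 6; r = 5.3 − 6 = -0.7
x=4: ŷ = 3·4 = 12; r = 11.9 − 12 = -0.1
x=5: ŷ = 3·5 = 15; r = 15.4 − 15 = 0.4
x=7: ŷ = 3·7 = 21; r = 20.2 − 21 = -0.8
x=8: ŷ = 3·8 = 24; r = 26.8 − 24 = 2.8
x=10: ŷ = 3·10 = 30; r = 30.2 − 30 = 0.2
x=11: ŷ = 3·11 = 33; r = 31 − 33 = -2
x=15: ŷ = 3·15 = 45; r = 45.2 − 45 = 0.2
Signs: − − + − + + − +
Runs: −×2, +×1, −×1, +×2, −×1, +×1 → 6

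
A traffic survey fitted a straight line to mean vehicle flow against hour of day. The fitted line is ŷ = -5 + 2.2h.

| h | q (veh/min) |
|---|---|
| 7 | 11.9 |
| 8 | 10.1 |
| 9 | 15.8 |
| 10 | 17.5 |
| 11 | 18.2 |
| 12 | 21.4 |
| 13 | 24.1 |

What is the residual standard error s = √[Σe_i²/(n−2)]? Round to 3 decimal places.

s = 1.483

h=7: ŷ = -5 + 2.2·7 = 10.4; e = 11.9 − 10.4 = 1.5
h=8: ŷ = -5 + 2.2·8 = 12.6; e = 10.1 − 12.6 = -2.5
h=9: ŷ = -5 + 2.2·9 = 14.8; e = 15.8 − 14.8 = 1
h=10: ŷ = -5 + 2.2·10 = 17; e = 17.5 − 17 = 0.5
h=11: ŷ = -5 + 2.2·11 = 19.2; e = 18.2 − 19.2 = -1
h=12: ŷ = -5 + 2.2·12 = 21.4; e = 21.4 − 21.4 = 0
h=13: ŷ = -5 + 2.2·13 = 23.6; e = 24.1 − 23.6 = 0.5
SSE = 2.25 + 6.25 + 1 + 0.25 + 1 + 0 + 0.25 = 11
s = √(11/5) = √2.2 ≈ 1.483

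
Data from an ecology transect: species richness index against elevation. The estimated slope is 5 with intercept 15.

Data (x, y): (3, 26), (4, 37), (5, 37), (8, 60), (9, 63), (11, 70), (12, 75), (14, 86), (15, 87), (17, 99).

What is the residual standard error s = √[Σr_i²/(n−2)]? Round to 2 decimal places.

x=3: ŷ = 15 + 5·3 = 30; r = 26 − 30 = -4
x=4: ŷ = 15 + 5·4 = 35; r = 37 − 35 = 2
x=5: ŷ = 15 + 5·5 = 40; r = 37 − 40 = -3
x=8: ŷ = 15 + 5·8 = 55; r = 60 − 55 = 5
x=9: ŷ = 15 + 5·9 = 60; r = 63 − 60 = 3
x=11: ŷ = 15 + 5·11 = 70; r = 70 − 70 = 0
x=12: ŷ = 15 + 5·12 = 75; r = 75 − 75 = 0
x=14: ŷ = 15 + 5·14 = 85; r = 86 − 85 = 1
x=15: ŷ = 15 + 5·15 = 90; r = 87 − 90 = -3
x=17: ŷ = 15 + 5·17 = 100; r = 99 − 100 = -1
SSE = 16 + 4 + 9 + 25 + 9 + 0 + 0 + 1 + 9 + 1 = 74
s = √(74/8) = √9.25 ≈ 3.04

s = 3.04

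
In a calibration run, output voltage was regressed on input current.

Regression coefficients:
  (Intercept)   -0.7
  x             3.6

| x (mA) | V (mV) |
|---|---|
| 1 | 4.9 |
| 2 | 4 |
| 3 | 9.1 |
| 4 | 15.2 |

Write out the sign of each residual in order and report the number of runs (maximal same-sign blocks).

x=1: V̂ = -0.7 + 3.6·1 = 2.9; e = 4.9 − 2.9 = 2
x=2: V̂ = -0.7 + 3.6·2 = 6.5; e = 4 − 6.5 = -2.5
x=3: V̂ = -0.7 + 3.6·3 = 10.1; e = 9.1 − 10.1 = -1
x=4: V̂ = -0.7 + 3.6·4 = 13.7; e = 15.2 − 13.7 = 1.5
Signs: + − − +
Runs: +×1, −×2, +×1 → 3

3 runs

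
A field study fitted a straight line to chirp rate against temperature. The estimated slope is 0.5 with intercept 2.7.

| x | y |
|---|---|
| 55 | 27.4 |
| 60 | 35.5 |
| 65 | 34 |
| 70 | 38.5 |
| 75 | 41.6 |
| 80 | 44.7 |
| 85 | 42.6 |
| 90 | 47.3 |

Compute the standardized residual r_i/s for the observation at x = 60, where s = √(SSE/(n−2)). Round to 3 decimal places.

x=55: ŷ = 2.7 + 0.5·55 = 30.2; r = 27.4 − 30.2 = -2.8
x=60: ŷ = 2.7 + 0.5·60 = 32.7; r = 35.5 − 32.7 = 2.8
x=65: ŷ = 2.7 + 0.5·65 = 35.2; r = 34 − 35.2 = -1.2
x=70: ŷ = 2.7 + 0.5·70 = 37.7; r = 38.5 − 37.7 = 0.8
x=75: ŷ = 2.7 + 0.5·75 = 40.2; r = 41.6 − 40.2 = 1.4
x=80: ŷ = 2.7 + 0.5·80 = 42.7; r = 44.7 − 42.7 = 2
x=85: ŷ = 2.7 + 0.5·85 = 45.2; r = 42.6 − 45.2 = -2.6
x=90: ŷ = 2.7 + 0.5·90 = 47.7; r = 47.3 − 47.7 = -0.4
SSE = 7.84 + 7.84 + 1.44 + 0.64 + 1.96 + 4 + 6.76 + 0.16 = 30.64
s = √(30.64/6) = 2.25979
r/s = 2.8 / 2.25979 = 1.239

1.239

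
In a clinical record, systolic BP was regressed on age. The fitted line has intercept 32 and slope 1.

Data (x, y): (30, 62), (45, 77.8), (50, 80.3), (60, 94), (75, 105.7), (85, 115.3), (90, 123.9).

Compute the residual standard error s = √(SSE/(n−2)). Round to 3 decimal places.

x=30: ŷ = 32 + 30 = 62; r = 62 − 62 = 0
x=45: ŷ = 32 + 45 = 77; r = 77.8 − 77 = 0.8
x=50: ŷ = 32 + 50 = 82; r = 80.3 − 82 = -1.7
x=60: ŷ = 32 + 60 = 92; r = 94 − 92 = 2
x=75: ŷ = 32 + 75 = 107; r = 105.7 − 107 = -1.3
x=85: ŷ = 32 + 85 = 117; r = 115.3 − 117 = -1.7
x=90: ŷ = 32 + 90 = 122; r = 123.9 − 122 = 1.9
SSE = 0 + 0.64 + 2.89 + 4 + 1.69 + 2.89 + 3.61 = 15.72
s = √(15.72/5) = √3.144 ≈ 1.773

s = 1.773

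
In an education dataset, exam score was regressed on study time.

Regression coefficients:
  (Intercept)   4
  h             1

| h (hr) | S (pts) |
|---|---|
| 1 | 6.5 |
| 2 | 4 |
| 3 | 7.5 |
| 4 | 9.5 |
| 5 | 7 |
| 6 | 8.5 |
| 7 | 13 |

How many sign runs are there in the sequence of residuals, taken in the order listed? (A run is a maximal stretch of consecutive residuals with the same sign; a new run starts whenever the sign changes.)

5 runs

h=1: ŷ = 4 + 1 = 5; e = 6.5 − 5 = 1.5
h=2: ŷ = 4 + 2 = 6; e = 4 − 6 = -2
h=3: ŷ = 4 + 3 = 7; e = 7.5 − 7 = 0.5
h=4: ŷ = 4 + 4 = 8; e = 9.5 − 8 = 1.5
h=5: ŷ = 4 + 5 = 9; e = 7 − 9 = -2
h=6: ŷ = 4 + 6 = 10; e = 8.5 − 10 = -1.5
h=7: ŷ = 4 + 7 = 11; e = 13 − 11 = 2
Signs: + − + + − − +
Runs: +×1, −×1, +×2, −×2, +×1 → 5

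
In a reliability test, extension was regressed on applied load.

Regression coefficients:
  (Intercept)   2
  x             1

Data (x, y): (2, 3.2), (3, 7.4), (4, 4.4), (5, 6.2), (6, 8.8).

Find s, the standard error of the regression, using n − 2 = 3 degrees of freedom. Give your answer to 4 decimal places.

x=2: ŷ = 2 + 2 = 4; r = 3.2 − 4 = -0.8
x=3: ŷ = 2 + 3 = 5; r = 7.4 − 5 = 2.4
x=4: ŷ = 2 + 4 = 6; r = 4.4 − 6 = -1.6
x=5: ŷ = 2 + 5 = 7; r = 6.2 − 7 = -0.8
x=6: ŷ = 2 + 6 = 8; r = 8.8 − 8 = 0.8
SSE = 0.64 + 5.76 + 2.56 + 0.64 + 0.64 = 10.24
s = √(10.24/3) = √3.41333 ≈ 1.8475

s = 1.8475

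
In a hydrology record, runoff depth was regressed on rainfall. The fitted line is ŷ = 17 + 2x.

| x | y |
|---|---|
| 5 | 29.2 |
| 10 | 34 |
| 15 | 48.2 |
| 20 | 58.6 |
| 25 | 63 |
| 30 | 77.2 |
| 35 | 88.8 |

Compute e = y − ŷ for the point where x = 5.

e = 2.2

ŷ = 17 + 2·5 = 27
e = 29.2 − 27 = 2.2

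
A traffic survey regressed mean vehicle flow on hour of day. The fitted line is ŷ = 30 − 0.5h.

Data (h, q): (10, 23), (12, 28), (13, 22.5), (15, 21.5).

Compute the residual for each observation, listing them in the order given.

h=10: ŷ = 30 − 0.5·10 = 25; r = 23 − 25 = -2
h=12: ŷ = 30 − 0.5·12 = 24; r = 28 − 24 = 4
h=13: ŷ = 30 − 0.5·13 = 23.5; r = 22.5 − 23.5 = -1
h=15: ŷ = 30 − 0.5·15 = 22.5; r = 21.5 − 22.5 = -1

-2, 4, -1, -1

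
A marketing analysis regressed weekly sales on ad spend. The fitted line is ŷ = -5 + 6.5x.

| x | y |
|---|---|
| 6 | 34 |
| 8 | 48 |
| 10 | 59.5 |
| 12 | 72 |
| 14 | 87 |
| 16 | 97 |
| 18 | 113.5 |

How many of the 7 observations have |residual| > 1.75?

x=6: ŷ = -5 + 6.5·6 = 34; r = 34 − 34 = 0
x=8: ŷ = -5 + 6.5·8 = 47; r = 48 − 47 = 1
x=10: ŷ = -5 + 6.5·10 = 60; r = 59.5 − 60 = -0.5
x=12: ŷ = -5 + 6.5·12 = 73; r = 72 − 73 = -1
x=14: ŷ = -5 + 6.5·14 = 86; r = 87 − 86 = 1
x=16: ŷ = -5 + 6.5·16 = 99; r = 97 − 99 = -2
x=18: ŷ = -5 + 6.5·18 = 112; r = 113.5 − 112 = 1.5
|r| > 1.75: x=16 (|r|=2) → 1

1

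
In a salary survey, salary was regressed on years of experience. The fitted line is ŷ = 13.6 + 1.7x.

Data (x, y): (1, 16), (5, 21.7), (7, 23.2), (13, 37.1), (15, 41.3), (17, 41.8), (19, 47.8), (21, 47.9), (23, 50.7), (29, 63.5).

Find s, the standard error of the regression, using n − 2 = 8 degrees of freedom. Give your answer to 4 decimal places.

x=1: ŷ = 13.6 + 1.7·1 = 15.3; r = 16 − 15.3 = 0.7
x=5: ŷ = 13.6 + 1.7·5 = 22.1; r = 21.7 − 22.1 = -0.4
x=7: ŷ = 13.6 + 1.7·7 = 25.5; r = 23.2 − 25.5 = -2.3
x=13: ŷ = 13.6 + 1.7·13 = 35.7; r = 37.1 − 35.7 = 1.4
x=15: ŷ = 13.6 + 1.7·15 = 39.1; r = 41.3 − 39.1 = 2.2
x=17: ŷ = 13.6 + 1.7·17 = 42.5; r = 41.8 − 42.5 = -0.7
x=19: ŷ = 13.6 + 1.7·19 = 45.9; r = 47.8 − 45.9 = 1.9
x=21: ŷ = 13.6 + 1.7·21 = 49.3; r = 47.9 − 49.3 = -1.4
x=23: ŷ = 13.6 + 1.7·23 = 52.7; r = 50.7 − 52.7 = -2
x=29: ŷ = 13.6 + 1.7·29 = 62.9; r = 63.5 − 62.9 = 0.6
SSE = 0.49 + 0.16 + 5.29 + 1.96 + 4.84 + 0.49 + 3.61 + 1.96 + 4 + 0.36 = 23.16
s = √(23.16/8) = √2.895 ≈ 1.7015

s = 1.7015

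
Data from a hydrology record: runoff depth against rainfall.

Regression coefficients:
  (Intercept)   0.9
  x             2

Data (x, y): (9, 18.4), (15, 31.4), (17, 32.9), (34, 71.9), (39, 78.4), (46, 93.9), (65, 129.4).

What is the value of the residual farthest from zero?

x=9: ŷ = 0.9 + 2·9 = 18.9; r = 18.4 − 18.9 = -0.5
x=15: ŷ = 0.9 + 2·15 = 30.9; r = 31.4 − 30.9 = 0.5
x=17: ŷ = 0.9 + 2·17 = 34.9; r = 32.9 − 34.9 = -2
x=34: ŷ = 0.9 + 2·34 = 68.9; r = 71.9 − 68.9 = 3
x=39: ŷ = 0.9 + 2·39 = 78.9; r = 78.4 − 78.9 = -0.5
x=46: ŷ = 0.9 + 2·46 = 92.9; r = 93.9 − 92.9 = 1
x=65: ŷ = 0.9 + 2·65 = 130.9; r = 129.4 − 130.9 = -1.5
Largest |r| is 3 at x = 34, residual 3.

r = 3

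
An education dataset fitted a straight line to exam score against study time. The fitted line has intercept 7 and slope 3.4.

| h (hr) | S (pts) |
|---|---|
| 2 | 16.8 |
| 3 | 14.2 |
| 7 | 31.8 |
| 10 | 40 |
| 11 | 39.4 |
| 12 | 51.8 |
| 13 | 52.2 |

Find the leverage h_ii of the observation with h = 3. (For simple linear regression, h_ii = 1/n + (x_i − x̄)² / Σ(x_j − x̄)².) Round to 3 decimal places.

h = 0.385

h̄ = (2 + 3 + 7 + 10 + 11 + 12 + 13)/7 = 8.28571
Σ(h − h̄)² = 39.5102 + 27.9388 + 1.65306 + 2.93878 + 7.36735 + 13.7959 + 22.2245 = 115.429
h = 1/7 + (-5.28571)²/115.429 = 0.142857 + 0.242044 = 0.385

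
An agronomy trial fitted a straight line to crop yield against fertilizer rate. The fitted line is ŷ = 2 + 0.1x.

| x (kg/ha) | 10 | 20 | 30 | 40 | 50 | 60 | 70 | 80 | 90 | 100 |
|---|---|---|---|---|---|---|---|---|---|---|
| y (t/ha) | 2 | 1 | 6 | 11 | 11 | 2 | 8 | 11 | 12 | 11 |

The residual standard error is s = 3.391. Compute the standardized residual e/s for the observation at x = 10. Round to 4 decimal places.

ŷ = 2 + 0.1·10 = 3
e = 2 − 3 = -1
e/s = -1 / 3.391 = -0.2949

-0.2949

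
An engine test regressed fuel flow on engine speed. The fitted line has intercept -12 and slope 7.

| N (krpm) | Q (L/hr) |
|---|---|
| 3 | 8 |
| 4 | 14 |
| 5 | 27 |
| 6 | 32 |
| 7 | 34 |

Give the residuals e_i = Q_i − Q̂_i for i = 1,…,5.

-1, -2, 4, 2, -3

N=3: Q̂ = -12 + 7·3 = 9; e = 8 − 9 = -1
N=4: Q̂ = -12 + 7·4 = 16; e = 14 − 16 = -2
N=5: Q̂ = -12 + 7·5 = 23; e = 27 − 23 = 4
N=6: Q̂ = -12 + 7·6 = 30; e = 32 − 30 = 2
N=7: Q̂ = -12 + 7·7 = 37; e = 34 − 37 = -3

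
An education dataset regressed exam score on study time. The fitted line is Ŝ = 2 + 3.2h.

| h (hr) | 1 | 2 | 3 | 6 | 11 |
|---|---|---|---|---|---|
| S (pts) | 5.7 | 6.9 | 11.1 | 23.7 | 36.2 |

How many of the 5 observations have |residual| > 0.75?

3

h=1: Ŝ = 2 + 3.2·1 = 5.2; r = 5.7 − 5.2 = 0.5
h=2: Ŝ = 2 + 3.2·2 = 8.4; r = 6.9 − 8.4 = -1.5
h=3: Ŝ = 2 + 3.2·3 = 11.6; r = 11.1 − 11.6 = -0.5
h=6: Ŝ = 2 + 3.2·6 = 21.2; r = 23.7 − 21.2 = 2.5
h=11: Ŝ = 2 + 3.2·11 = 37.2; r = 36.2 − 37.2 = -1
|r| > 0.75: h=2 (|r|=1.5), h=6 (|r|=2.5), h=11 (|r|=1) → 3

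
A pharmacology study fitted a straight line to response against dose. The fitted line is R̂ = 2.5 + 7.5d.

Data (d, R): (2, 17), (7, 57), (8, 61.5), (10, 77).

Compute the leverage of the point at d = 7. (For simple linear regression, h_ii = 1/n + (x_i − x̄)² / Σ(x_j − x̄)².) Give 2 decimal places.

h = 0.25

d̄ = (2 + 7 + 8 + 10)/4 = 6.75
Σ(d − d̄)² = 22.5625 + 0.0625 + 1.5625 + 10.5625 = 34.75
h = 1/4 + (0.25)²/34.75 = 0.25 + 0.00179856 = 0.25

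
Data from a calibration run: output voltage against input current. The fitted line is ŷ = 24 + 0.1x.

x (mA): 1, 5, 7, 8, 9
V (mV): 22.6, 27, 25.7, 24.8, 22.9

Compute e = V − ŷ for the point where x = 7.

ŷ = 24 + 0.1·7 = 24.7
e = 25.7 − 24.7 = 1

e = 1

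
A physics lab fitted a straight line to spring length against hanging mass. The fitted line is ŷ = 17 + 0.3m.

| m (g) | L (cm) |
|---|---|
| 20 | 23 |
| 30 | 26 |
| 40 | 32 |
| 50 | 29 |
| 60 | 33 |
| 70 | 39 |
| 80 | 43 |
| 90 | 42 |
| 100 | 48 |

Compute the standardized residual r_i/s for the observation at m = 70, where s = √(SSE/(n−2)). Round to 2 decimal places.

0.47

m=20: ŷ = 17 + 0.3·20 = 23; r = 23 − 23 = 0
m=30: ŷ = 17 + 0.3·30 = 26; r = 26 − 26 = 0
m=40: ŷ = 17 + 0.3·40 = 29; r = 32 − 29 = 3
m=50: ŷ = 17 + 0.3·50 = 32; r = 29 − 32 = -3
m=60: ŷ = 17 + 0.3·60 = 35; r = 33 − 35 = -2
m=70: ŷ = 17 + 0.3·70 = 38; r = 39 − 38 = 1
m=80: ŷ = 17 + 0.3·80 = 41; r = 43 − 41 = 2
m=90: ŷ = 17 + 0.3·90 = 44; r = 42 − 44 = -2
m=100: ŷ = 17 + 0.3·100 = 47; r = 48 − 47 = 1
SSE = 0 + 0 + 9 + 9 + 4 + 1 + 4 + 4 + 1 = 32
s = √(32/7) = 2.13809
r/s = 1 / 2.13809 = 0.47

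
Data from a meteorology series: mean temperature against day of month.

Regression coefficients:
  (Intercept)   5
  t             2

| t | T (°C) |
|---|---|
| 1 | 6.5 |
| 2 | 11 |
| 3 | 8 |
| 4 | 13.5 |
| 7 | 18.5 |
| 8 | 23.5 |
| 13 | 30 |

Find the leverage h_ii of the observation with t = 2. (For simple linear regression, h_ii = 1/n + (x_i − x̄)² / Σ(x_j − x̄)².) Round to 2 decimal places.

h = 0.25

t̄ = (1 + 2 + 3 + 4 + 7 + 8 + 13)/7 = 5.42857
Σ(t − t̄)² = 19.6122 + 11.7551 + 5.89796 + 2.04082 + 2.46939 + 6.61224 + 57.3265 = 105.714
h = 1/7 + (-3.42857)²/105.714 = 0.142857 + 0.111197 = 0.25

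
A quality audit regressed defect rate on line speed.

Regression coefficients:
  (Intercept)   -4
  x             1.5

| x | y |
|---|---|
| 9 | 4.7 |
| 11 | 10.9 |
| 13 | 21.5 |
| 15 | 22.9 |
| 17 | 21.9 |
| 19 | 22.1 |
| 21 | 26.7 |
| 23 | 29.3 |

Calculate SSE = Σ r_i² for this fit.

x=9: ŷ = -4 + 1.5·9 = 9.5; r = 4.7 − 9.5 = -4.8
x=11: ŷ = -4 + 1.5·11 = 12.5; r = 10.9 − 12.5 = -1.6
x=13: ŷ = -4 + 1.5·13 = 15.5; r = 21.5 − 15.5 = 6
x=15: ŷ = -4 + 1.5·15 = 18.5; r = 22.9 − 18.5 = 4.4
x=17: ŷ = -4 + 1.5·17 = 21.5; r = 21.9 − 21.5 = 0.4
x=19: ŷ = -4 + 1.5·19 = 24.5; r = 22.1 − 24.5 = -2.4
x=21: ŷ = -4 + 1.5·21 = 27.5; r = 26.7 − 27.5 = -0.8
x=23: ŷ = -4 + 1.5·23 = 30.5; r = 29.3 − 30.5 = -1.2
SSE = 23.04 + 2.56 + 36 + 19.36 + 0.16 + 5.76 + 0.64 + 1.44 = 88.96

SSE = 88.96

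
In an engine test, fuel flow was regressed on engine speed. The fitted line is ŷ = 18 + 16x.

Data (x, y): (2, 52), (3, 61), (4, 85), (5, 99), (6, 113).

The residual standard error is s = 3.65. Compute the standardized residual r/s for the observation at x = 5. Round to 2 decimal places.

0.27

ŷ = 18 + 16·5 = 98
r = 99 − 98 = 1
r/s = 1 / 3.65 = 0.27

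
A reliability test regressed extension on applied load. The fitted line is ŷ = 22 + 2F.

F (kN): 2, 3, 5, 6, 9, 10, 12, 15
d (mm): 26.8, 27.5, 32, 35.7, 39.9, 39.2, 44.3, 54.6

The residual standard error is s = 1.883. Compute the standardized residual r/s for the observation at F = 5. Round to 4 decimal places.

0.0000

ŷ = 22 + 2·5 = 32
r = 32 − 32 = 0
r/s = 0 / 1.883 = 0.0000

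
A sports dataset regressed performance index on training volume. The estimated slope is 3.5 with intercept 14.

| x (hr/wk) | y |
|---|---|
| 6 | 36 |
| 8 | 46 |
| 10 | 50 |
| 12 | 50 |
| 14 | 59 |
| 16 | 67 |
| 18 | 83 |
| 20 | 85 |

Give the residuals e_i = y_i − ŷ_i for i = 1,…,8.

x=6: ŷ = 14 + 3.5·6 = 35; e = 36 − 35 = 1
x=8: ŷ = 14 + 3.5·8 = 42; e = 46 − 42 = 4
x=10: ŷ = 14 + 3.5·10 = 49; e = 50 − 49 = 1
x=12: ŷ = 14 + 3.5·12 = 56; e = 50 − 56 = -6
x=14: ŷ = 14 + 3.5·14 = 63; e = 59 − 63 = -4
x=16: ŷ = 14 + 3.5·16 = 70; e = 67 − 70 = -3
x=18: ŷ = 14 + 3.5·18 = 77; e = 83 − 77 = 6
x=20: ŷ = 14 + 3.5·20 = 84; e = 85 − 84 = 1

1, 4, 1, -6, -4, -3, 6, 1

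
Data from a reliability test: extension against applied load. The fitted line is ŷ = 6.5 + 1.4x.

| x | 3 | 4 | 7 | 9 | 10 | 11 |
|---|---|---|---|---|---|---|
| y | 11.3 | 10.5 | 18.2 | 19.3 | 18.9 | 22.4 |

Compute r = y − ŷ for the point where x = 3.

r = 0.6

ŷ = 6.5 + 1.4·3 = 10.7
r = 11.3 − 10.7 = 0.6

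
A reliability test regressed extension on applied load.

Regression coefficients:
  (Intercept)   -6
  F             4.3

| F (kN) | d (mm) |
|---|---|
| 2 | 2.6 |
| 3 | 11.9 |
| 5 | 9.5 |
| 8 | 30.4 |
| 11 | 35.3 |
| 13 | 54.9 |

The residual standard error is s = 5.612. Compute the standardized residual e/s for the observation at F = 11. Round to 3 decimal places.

ŷ = -6 + 4.3·11 = 41.3
e = 35.3 − 41.3 = -6
e/s = -6 / 5.612 = -1.069

-1.069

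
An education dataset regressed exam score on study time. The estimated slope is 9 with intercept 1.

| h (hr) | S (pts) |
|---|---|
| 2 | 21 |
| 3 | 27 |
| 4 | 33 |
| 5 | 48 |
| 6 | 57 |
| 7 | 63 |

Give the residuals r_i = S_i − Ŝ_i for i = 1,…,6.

2, -1, -4, 2, 2, -1

h=2: Ŝ = 1 + 9·2 = 19; r = 21 − 19 = 2
h=3: Ŝ = 1 + 9·3 = 28; r = 27 − 28 = -1
h=4: Ŝ = 1 + 9·4 = 37; r = 33 − 37 = -4
h=5: Ŝ = 1 + 9·5 = 46; r = 48 − 46 = 2
h=6: Ŝ = 1 + 9·6 = 55; r = 57 − 55 = 2
h=7: Ŝ = 1 + 9·7 = 64; r = 63 − 64 = -1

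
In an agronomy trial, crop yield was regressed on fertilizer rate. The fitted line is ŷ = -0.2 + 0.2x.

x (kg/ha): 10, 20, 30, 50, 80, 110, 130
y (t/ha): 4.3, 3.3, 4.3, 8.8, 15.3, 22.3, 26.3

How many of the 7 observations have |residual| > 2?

x=10: ŷ = -0.2 + 0.2·10 = 1.8; e = 4.3 − 1.8 = 2.5
x=20: ŷ = -0.2 + 0.2·20 = 3.8; e = 3.3 − 3.8 = -0.5
x=30: ŷ = -0.2 + 0.2·30 = 5.8; e = 4.3 − 5.8 = -1.5
x=50: ŷ = -0.2 + 0.2·50 = 9.8; e = 8.8 − 9.8 = -1
x=80: ŷ = -0.2 + 0.2·80 = 15.8; e = 15.3 − 15.8 = -0.5
x=110: ŷ = -0.2 + 0.2·110 = 21.8; e = 22.3 − 21.8 = 0.5
x=130: ŷ = -0.2 + 0.2·130 = 25.8; e = 26.3 − 25.8 = 0.5
|e| > 2: x=10 (|e|=2.5) → 1

1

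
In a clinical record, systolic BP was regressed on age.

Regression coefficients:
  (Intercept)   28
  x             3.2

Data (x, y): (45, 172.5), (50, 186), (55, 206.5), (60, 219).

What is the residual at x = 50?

ŷ = 28 + 3.2·50 = 188
r = 186 − 188 = -2

r = -2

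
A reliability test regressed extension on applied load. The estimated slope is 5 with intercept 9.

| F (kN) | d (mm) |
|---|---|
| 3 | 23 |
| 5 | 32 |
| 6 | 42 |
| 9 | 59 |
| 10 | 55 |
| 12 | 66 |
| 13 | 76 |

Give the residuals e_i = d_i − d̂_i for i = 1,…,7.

-1, -2, 3, 5, -4, -3, 2

F=3: d̂ = 9 + 5·3 = 24; e = 23 − 24 = -1
F=5: d̂ = 9 + 5·5 = 34; e = 32 − 34 = -2
F=6: d̂ = 9 + 5·6 = 39; e = 42 − 39 = 3
F=9: d̂ = 9 + 5·9 = 54; e = 59 − 54 = 5
F=10: d̂ = 9 + 5·10 = 59; e = 55 − 59 = -4
F=12: d̂ = 9 + 5·12 = 69; e = 66 − 69 = -3
F=13: d̂ = 9 + 5·13 = 74; e = 76 − 74 = 2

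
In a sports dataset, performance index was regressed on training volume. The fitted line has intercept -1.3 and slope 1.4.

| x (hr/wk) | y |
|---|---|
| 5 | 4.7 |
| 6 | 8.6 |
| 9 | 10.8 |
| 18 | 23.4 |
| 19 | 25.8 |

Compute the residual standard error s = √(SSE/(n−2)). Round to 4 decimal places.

x=5: ŷ = -1.3 + 1.4·5 = 5.7; r = 4.7 − 5.7 = -1
x=6: ŷ = -1.3 + 1.4·6 = 7.1; r = 8.6 − 7.1 = 1.5
x=9: ŷ = -1.3 + 1.4·9 = 11.3; r = 10.8 − 11.3 = -0.5
x=18: ŷ = -1.3 + 1.4·18 = 23.9; r = 23.4 − 23.9 = -0.5
x=19: ŷ = -1.3 + 1.4·19 = 25.3; r = 25.8 − 25.3 = 0.5
SSE = 1 + 2.25 + 0.25 + 0.25 + 0.25 = 4
s = √(4/3) = √1.33333 ≈ 1.1547

s = 1.1547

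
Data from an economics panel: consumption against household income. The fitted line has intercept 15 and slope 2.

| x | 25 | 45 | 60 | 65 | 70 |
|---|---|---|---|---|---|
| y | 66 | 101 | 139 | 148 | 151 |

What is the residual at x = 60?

ŷ = 15 + 2·60 = 135
e = 139 − 135 = 4

e = 4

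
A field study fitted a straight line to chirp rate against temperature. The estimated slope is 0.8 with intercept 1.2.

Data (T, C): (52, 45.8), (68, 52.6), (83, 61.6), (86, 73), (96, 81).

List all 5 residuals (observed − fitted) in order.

3, -3, -6, 3, 3

T=52: ŷ = 1.2 + 0.8·52 = 42.8; e = 45.8 − 42.8 = 3
T=68: ŷ = 1.2 + 0.8·68 = 55.6; e = 52.6 − 55.6 = -3
T=83: ŷ = 1.2 + 0.8·83 = 67.6; e = 61.6 − 67.6 = -6
T=86: ŷ = 1.2 + 0.8·86 = 70; e = 73 − 70 = 3
T=96: ŷ = 1.2 + 0.8·96 = 78; e = 81 − 78 = 3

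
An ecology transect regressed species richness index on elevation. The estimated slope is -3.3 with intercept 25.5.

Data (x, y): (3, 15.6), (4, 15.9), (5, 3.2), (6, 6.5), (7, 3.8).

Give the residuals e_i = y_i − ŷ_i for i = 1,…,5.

0, 3.6, -5.8, 0.8, 1.4

x=3: ŷ = 25.5 − 3.3·3 = 15.6; e = 15.6 − 15.6 = 0
x=4: ŷ = 25.5 − 3.3·4 = 12.3; e = 15.9 − 12.3 = 3.6
x=5: ŷ = 25.5 − 3.3·5 = 9; e = 3.2 − 9 = -5.8
x=6: ŷ = 25.5 − 3.3·6 = 5.7; e = 6.5 − 5.7 = 0.8
x=7: ŷ = 25.5 − 3.3·7 = 2.4; e = 3.8 − 2.4 = 1.4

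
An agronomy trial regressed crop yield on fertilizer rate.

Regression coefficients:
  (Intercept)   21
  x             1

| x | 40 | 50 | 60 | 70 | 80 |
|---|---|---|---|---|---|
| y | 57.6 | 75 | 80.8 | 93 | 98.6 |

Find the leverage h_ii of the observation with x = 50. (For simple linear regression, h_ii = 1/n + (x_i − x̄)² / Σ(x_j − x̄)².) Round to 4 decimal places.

x̄ = (40 + 50 + 60 + 70 + 80)/5 = 60
Σ(x − x̄)² = 400 + 100 + 0 + 100 + 400 = 1000
h = 1/5 + (-10)²/1000 = 0.2 + 0.1 = 0.3000

h = 0.3000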